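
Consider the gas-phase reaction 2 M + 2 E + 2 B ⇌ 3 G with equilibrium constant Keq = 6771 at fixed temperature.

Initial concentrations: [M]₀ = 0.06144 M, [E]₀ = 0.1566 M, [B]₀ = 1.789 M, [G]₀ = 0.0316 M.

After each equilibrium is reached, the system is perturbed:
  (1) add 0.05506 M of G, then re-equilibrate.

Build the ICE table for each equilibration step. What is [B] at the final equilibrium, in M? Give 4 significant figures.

Q₀ = 0.1065 vs Keq = 6771 ⇒ Q<K, forward
Step 1:
                    M           E           B           G
  I           0.06144      0.1566       1.789      0.0316
  C          -0.05849    -0.05849    -0.05849     0.08773
  E          0.002951     0.09811       1.731      0.1193
  solve Keq expr → x = 0.02924; check Q = 6771
Then add 0.05506 M of G.
Step 2:
                    M           E           B           G
  I          0.002951     0.09811       1.731      0.1744
  C          0.002019    0.002019    0.002019   -0.003028
  E           0.00497      0.1001       1.733      0.1714
  solve Keq expr → x = -0.001009; check Q = 6771

[B]_eq = 1.733 M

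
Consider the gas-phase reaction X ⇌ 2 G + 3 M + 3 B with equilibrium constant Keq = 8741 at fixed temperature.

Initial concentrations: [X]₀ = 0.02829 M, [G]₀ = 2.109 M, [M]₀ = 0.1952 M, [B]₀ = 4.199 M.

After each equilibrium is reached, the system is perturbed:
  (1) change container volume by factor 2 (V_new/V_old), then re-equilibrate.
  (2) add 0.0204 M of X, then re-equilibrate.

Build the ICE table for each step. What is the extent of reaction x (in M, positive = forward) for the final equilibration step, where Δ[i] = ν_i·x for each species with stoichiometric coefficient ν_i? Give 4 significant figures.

Q₀ = 86.58 vs Keq = 8741 ⇒ Q<K, forward
Step 1:
                   X          G          M          B
  I          0.02829      2.109     0.1952      4.199
  C         -0.02739    0.05479    0.08218    0.08218
  E       8.9697e-04      2.164     0.2774      4.281
  solve Keq expr → x = 0.02739; check Q = 8741
Then change container volume by factor 2 (V_new/V_old).
Step 2:
                   X          G          M          B
  I       4.4849e-04      1.082     0.1387      2.141
  C       -4.4487e-04 8.8973e-04   0.001335   0.001335
  E       3.6186e-06      1.083       0.14      2.142
  solve Keq expr → x = 4.4487e-04; check Q = 8741
Then add 0.0204 M of X.
Step 3:
                   X          G          M          B
  I           0.0204      1.083       0.14      2.142
  C         -0.02039    0.04078    0.06117    0.06117
  E       1.2578e-05      1.124     0.2012      2.203
  solve Keq expr → x = 0.02039; check Q = 8741

x = 0.02039 M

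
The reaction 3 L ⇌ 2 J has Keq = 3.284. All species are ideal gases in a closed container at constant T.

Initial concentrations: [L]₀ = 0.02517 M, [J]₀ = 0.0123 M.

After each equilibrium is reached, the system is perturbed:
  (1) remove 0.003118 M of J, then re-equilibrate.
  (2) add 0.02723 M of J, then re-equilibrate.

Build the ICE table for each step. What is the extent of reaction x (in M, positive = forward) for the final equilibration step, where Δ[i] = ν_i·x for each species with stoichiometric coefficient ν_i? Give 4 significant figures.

Q₀ = 9.488 vs Keq = 3.284 ⇒ Q>K, reverse
Step 1:
                   L          J
  I          0.02517     0.0123
  C         0.004534  -0.003023
  E           0.0297   0.009277
  solve Keq expr → x = -0.001511; check Q = 3.284
Then remove 0.003118 M of J.
Step 2:
                   L          J
  I           0.0297   0.006159
  C        -0.002774   0.001849
  E          0.02693   0.008009
  solve Keq expr → x = 9.2464e-04; check Q = 3.284
Then add 0.02723 M of J.
Step 3:
                   L          J
  I          0.02693    0.03524
  C          0.02275   -0.01517
  E          0.04968    0.02007
  solve Keq expr → x = -0.007585; check Q = 3.284

x = -0.007585 M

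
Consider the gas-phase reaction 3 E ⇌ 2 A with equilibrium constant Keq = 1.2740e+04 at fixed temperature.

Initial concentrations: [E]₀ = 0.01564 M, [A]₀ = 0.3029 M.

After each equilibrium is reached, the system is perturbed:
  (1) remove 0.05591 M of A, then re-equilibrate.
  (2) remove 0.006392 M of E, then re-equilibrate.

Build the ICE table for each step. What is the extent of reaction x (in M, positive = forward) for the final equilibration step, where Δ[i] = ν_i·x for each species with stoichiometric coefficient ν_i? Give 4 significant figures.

Q₀ = 2.3982e+04 vs Keq = 1.2740e+04 ⇒ Q>K, reverse
Step 1:
                  E         A
  I         0.01564    0.3029
  C         0.00357  -0.00238
  E         0.01921    0.3005
  solve Keq expr → x = -0.00119; check Q = 1.2740e+04
Then remove 0.05591 M of A.
Step 2:
                  E         A
  I         0.01921    0.2446
  C       -0.002391  0.001594
  E         0.01682    0.2462
  solve Keq expr → x = 7.9689e-04; check Q = 1.2740e+04
Then remove 0.006392 M of E.
Step 3:
                  E         A
  I         0.01043    0.2462
  C        0.006203 -0.004135
  E         0.01663    0.2421
  solve Keq expr → x = -0.002068; check Q = 1.2740e+04

x = -0.002068 M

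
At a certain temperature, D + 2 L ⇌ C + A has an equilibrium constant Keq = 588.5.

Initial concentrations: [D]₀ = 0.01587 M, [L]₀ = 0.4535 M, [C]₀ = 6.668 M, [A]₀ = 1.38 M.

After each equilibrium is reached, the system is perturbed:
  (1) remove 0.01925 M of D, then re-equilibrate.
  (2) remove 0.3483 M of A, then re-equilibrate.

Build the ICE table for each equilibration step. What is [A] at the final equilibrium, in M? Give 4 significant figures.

[A]_eq = 0.9897 M

Q₀ = 2819 vs Keq = 588.5 ⇒ Q>K, reverse
Step 1:
                   D          L          C          A
  init       0.01587     0.4535      6.668       1.38
  Δ          0.03804    0.07608   -0.03804   -0.03804
  eq         0.05391     0.5296       6.63      1.342
  solve Keq expr → x = -0.03804; check Q = 588.5
Then remove 0.01925 M of D.
Step 2:
                   D          L          C          A
  init       0.03466     0.5296       6.63      1.342
  Δ          0.01354    0.02708   -0.01354   -0.01354
  eq          0.0482     0.5567      6.616      1.328
  solve Keq expr → x = -0.01354; check Q = 588.5
Then remove 0.3483 M of A.
Step 3:
                   D          L          C          A
  init        0.0482     0.5567      6.616     0.9801
  Δ        -0.009616   -0.01923   0.009616   0.009616
  eq         0.03858     0.5374      6.626     0.9897
  solve Keq expr → x = 0.009616; check Q = 588.5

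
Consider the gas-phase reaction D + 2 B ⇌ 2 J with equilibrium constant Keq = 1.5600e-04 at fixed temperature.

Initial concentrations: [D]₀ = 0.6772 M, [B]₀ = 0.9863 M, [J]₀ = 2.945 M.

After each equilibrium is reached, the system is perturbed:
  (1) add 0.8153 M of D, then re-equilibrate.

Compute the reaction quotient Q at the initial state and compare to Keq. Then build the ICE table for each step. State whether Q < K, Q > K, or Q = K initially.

Q₀ = 13.17 vs Keq = 1.5600e-04 ⇒ Q>K, reverse
Step 1:
                   D          B          J
  init        0.6772     0.9863      2.945
  Δ            1.437      2.875     -2.875
  eq           2.115      3.861    0.07013
  solve Keq expr → x = -1.437; check Q = 1.5600e-04
Then add 0.8153 M of D.
Step 2:
                   D          B          J
  init          2.93      3.861    0.07013
  Δ        -0.006038   -0.01208    0.01208
  eq           2.924      3.849    0.08221
  solve Keq expr → x = 0.006038; check Q = 1.5600e-04

Q₀ = 13.17; Q > K (proceeds reverse)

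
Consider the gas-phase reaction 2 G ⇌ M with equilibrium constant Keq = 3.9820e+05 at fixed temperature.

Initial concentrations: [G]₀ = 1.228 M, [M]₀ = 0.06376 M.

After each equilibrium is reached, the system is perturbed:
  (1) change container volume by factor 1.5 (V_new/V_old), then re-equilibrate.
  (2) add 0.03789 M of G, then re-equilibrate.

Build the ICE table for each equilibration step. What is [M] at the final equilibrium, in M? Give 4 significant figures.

Q₀ = 0.04228 vs Keq = 3.9820e+05 ⇒ Q<K, forward
Step 1:
                   G          M
  I            1.228    0.06376
  C           -1.227     0.6133
  E         0.001304     0.6771
  solve Keq expr → x = 0.6133; check Q = 3.9820e+05
Then change container volume by factor 1.5 (V_new/V_old).
Step 2:
                   G          M
  I       8.6933e-04     0.4514
  C       1.9526e-04 -9.7632e-05
  E         0.001065     0.4513
  solve Keq expr → x = -9.7632e-05; check Q = 3.9820e+05
Then add 0.03789 M of G.
Step 3:
                   G          M
  I          0.03895     0.4513
  C         -0.03787    0.01893
  E         0.001087     0.4702
  solve Keq expr → x = 0.01893; check Q = 3.9820e+05

[M]_eq = 0.4702 M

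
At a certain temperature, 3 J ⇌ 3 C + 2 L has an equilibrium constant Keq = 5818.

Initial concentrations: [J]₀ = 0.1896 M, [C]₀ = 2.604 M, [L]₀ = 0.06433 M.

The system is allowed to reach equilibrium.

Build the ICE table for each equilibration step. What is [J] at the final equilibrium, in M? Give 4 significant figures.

Q₀ = 10.72 vs Keq = 5818 ⇒ Q<K, forward
Step 1:
                   J          C          L
  I           0.1896      2.604    0.06433
  C          -0.1444     0.1444     0.0963
  E          0.04516      2.748     0.1606
  solve Keq expr → x = 0.04815; check Q = 5818

[J]_eq = 0.04516 M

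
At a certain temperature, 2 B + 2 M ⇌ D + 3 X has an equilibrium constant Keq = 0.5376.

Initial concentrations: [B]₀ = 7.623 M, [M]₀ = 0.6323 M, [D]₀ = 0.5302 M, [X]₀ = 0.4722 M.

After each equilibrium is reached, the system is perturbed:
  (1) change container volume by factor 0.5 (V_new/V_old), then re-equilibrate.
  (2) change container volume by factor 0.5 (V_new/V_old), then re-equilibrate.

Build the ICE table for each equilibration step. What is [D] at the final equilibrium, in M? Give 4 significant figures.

Q₀ = 0.002403 vs Keq = 0.5376 ⇒ Q<K, forward
Step 1:
                    B           M           D           X
  Initial       7.623      0.6323      0.5302      0.4722
  Change      -0.4361     -0.4361       0.218      0.6541
  Equil         7.187      0.1962      0.7482       1.126
  solve Keq expr → x = 0.218; check Q = 0.5376
Then change container volume by factor 0.5 (V_new/V_old).
Step 2:
                    B           M           D           X
  Initial       14.37      0.3924       1.496       2.253
  Change            0           0           0           0
  Equil         14.37      0.3924       1.496       2.253
  solve Keq expr → x = 0; check Q = 0.5376
Then change container volume by factor 0.5 (V_new/V_old).
Step 3:
                    B           M           D           X
  Initial       28.75      0.7849       2.993       4.505
  Change            0           0           0           0
  Equil         28.75      0.7849       2.993       4.505
  solve Keq expr → x = 0; check Q = 0.5376

[D]_eq = 2.993 M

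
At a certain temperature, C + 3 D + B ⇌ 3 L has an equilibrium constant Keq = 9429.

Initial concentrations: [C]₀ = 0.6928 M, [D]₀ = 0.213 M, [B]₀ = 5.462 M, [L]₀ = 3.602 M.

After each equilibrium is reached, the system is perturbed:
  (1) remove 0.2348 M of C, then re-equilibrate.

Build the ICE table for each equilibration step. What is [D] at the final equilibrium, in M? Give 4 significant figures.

[D]_eq = 0.1313 M

Q₀ = 1278 vs Keq = 9429 ⇒ Q<K, forward
Step 1:
                    C           D           B           L
  I            0.6928       0.213       5.462       3.602
  C          -0.03284    -0.09853    -0.03284     0.09853
  E              0.66      0.1145       5.429       3.701
  solve Keq expr → x = 0.03284; check Q = 9429
Then remove 0.2348 M of C.
Step 2:
                    C           D           B           L
  I            0.4252      0.1145       5.429       3.701
  C          0.005615     0.01685    0.005615    -0.01685
  E            0.4308      0.1313       5.435       3.684
  solve Keq expr → x = -0.005615; check Q = 9429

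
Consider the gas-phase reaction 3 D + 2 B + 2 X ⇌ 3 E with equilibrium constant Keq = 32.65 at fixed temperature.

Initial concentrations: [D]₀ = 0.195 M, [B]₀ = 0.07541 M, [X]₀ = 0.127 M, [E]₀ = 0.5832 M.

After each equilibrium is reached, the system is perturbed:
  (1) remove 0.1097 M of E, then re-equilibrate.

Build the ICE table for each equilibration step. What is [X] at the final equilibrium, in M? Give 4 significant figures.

[X]_eq = 0.2878 M

Q₀ = 2.9166e+05 vs Keq = 32.65 ⇒ Q>K, reverse
Step 1:
                    D           B           X           E
  init          0.195     0.07541       0.127      0.5832
  Δ            0.2864       0.191       0.191     -0.2864
  eq           0.4814      0.2664       0.318      0.2968
  solve Keq expr → x = -0.09548; check Q = 32.65
Then remove 0.1097 M of E.
Step 2:
                    D           B           X           E
  init         0.4814      0.2664       0.318      0.1871
  Δ          -0.04521    -0.03014    -0.03014     0.04521
  eq           0.4362      0.2362      0.2878      0.2323
  solve Keq expr → x = 0.01507; check Q = 32.65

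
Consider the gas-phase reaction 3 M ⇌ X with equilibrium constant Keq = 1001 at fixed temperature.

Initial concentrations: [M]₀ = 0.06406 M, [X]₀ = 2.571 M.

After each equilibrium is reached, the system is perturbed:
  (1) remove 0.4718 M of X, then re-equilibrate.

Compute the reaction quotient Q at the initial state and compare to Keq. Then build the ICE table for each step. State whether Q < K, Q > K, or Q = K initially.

Q₀ = 9780 vs Keq = 1001 ⇒ Q>K, reverse
Step 1:
                   M          X
  I          0.06406      2.571
  C          0.07246   -0.02415
  E           0.1365      2.547
  solve Keq expr → x = -0.02415; check Q = 1001
Then remove 0.4718 M of X.
Step 2:
                   M          X
  I           0.1365      2.075
  C        -0.008951   0.002984
  E           0.1276      2.078
  solve Keq expr → x = 0.002984; check Q = 1001

Q₀ = 9780; Q > K (proceeds reverse)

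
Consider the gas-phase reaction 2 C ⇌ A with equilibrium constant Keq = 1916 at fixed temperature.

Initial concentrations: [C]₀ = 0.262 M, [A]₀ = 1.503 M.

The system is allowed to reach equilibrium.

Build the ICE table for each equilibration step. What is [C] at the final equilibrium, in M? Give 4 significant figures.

[C]_eq = 0.02907 M

Q₀ = 21.9 vs Keq = 1916 ⇒ Q<K, forward
Step 1:
                   C          A
  Initial      0.262      1.503
  Change     -0.2329     0.1165
  Equil      0.02907      1.619
  solve Keq expr → x = 0.1165; check Q = 1916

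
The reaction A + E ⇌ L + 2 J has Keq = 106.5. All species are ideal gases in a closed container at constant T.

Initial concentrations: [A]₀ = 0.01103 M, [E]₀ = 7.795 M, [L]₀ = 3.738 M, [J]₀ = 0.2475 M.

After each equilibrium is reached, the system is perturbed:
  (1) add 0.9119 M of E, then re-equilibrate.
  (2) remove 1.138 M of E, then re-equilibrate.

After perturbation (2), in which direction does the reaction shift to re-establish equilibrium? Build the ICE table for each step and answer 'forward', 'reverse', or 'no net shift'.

Q₀ = 2.663 vs Keq = 106.5 ⇒ Q<K, forward
Step 1:
                    A           E           L           J
  I           0.01103       7.795       3.738      0.2475
  C           -0.0107     -0.0107      0.0107     0.02141
  E        3.2697e-04       7.784       3.749      0.2689
  solve Keq expr → x = 0.0107; check Q = 106.5
Then add 0.9119 M of E.
Step 2:
                    A           E           L           J
  I        3.2697e-04       8.696       3.749      0.2689
  C       -3.4135e-05 -3.4135e-05  3.4135e-05  6.8269e-05
  E        2.9284e-04       8.696       3.749       0.269
  solve Keq expr → x = 3.4135e-05; check Q = 106.5
Then remove 1.138 M of E.
Step 3:
                    A           E           L           J
  I        2.9284e-04       7.558       3.749       0.269
  C        4.3866e-05  4.3866e-05 -4.3866e-05 -8.7732e-05
  E        3.3671e-04       7.558       3.749      0.2689
  solve Keq expr → x = -4.3866e-05; check Q = 106.5

Direction: reverse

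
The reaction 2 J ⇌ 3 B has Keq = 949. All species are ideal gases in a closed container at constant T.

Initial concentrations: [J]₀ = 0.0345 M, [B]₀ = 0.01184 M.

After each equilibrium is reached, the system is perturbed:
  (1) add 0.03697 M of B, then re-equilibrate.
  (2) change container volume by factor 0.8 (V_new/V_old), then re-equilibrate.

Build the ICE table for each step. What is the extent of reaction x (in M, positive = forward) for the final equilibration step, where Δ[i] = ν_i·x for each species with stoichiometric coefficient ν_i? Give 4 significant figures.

x = -7.2773e-05 M

Q₀ = 0.001394 vs Keq = 949 ⇒ Q<K, forward
Step 1:
                    J           B
  Initial      0.0345     0.01184
  Change     -0.03399     0.05098
  Equil    5.1115e-04     0.06282
  solve Keq expr → x = 0.01699; check Q = 949
Then add 0.03697 M of B.
Step 2:
                    J           B
  Initial  5.1115e-04     0.09979
  Change   5.0066e-04 -7.5099e-04
  Equil      0.001012     0.09904
  solve Keq expr → x = -2.5033e-04; check Q = 949
Then change container volume by factor 0.8 (V_new/V_old).
Step 3:
                    J           B
  Initial    0.001265      0.1238
  Change   1.4555e-04 -2.1832e-04
  Equil       0.00141      0.1236
  solve Keq expr → x = -7.2773e-05; check Q = 949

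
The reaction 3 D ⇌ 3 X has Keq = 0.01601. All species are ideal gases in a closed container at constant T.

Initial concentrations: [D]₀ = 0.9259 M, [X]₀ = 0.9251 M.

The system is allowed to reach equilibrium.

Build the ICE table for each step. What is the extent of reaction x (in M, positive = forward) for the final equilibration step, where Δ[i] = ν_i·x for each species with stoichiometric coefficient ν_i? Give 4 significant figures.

Q₀ = 0.9974 vs Keq = 0.01601 ⇒ Q>K, reverse
Step 1:
                  D         X
  I          0.9259    0.9251
  C          0.5525   -0.5525
  E           1.478    0.3726
  solve Keq expr → x = -0.1842; check Q = 0.01601

x = -0.1842 M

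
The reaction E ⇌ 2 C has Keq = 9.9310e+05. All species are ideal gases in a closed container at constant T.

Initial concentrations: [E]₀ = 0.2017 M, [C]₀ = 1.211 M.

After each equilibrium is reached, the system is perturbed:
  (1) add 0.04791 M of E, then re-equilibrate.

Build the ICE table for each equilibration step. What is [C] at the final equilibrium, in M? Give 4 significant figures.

Q₀ = 7.271 vs Keq = 9.9310e+05 ⇒ Q<K, forward
Step 1:
                  E         C
  Initial    0.2017     1.211
  Change    -0.2017    0.4034
  Equil   2.6244e-06     1.614
  solve Keq expr → x = 0.2017; check Q = 9.9310e+05
Then add 0.04791 M of E.
Step 2:
                  E         C
  Initial   0.04791     1.614
  Change   -0.04791   0.09582
  Equil   2.9452e-06      1.71
  solve Keq expr → x = 0.04791; check Q = 9.9310e+05

[C]_eq = 1.71 M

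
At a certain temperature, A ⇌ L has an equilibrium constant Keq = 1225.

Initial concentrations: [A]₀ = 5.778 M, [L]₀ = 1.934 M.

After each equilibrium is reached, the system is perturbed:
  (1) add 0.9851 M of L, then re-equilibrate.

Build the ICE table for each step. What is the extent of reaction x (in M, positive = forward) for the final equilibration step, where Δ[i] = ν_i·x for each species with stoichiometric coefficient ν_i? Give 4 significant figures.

x = -8.0351e-04 M

Q₀ = 0.3347 vs Keq = 1225 ⇒ Q<K, forward
Step 1:
                   A          L
  I            5.778      1.934
  C           -5.772      5.772
  E          0.00629      7.706
  solve Keq expr → x = 5.772; check Q = 1225
Then add 0.9851 M of L.
Step 2:
                   A          L
  I          0.00629      8.691
  C       8.0351e-04 -8.0351e-04
  E         0.007094       8.69
  solve Keq expr → x = -8.0351e-04; check Q = 1225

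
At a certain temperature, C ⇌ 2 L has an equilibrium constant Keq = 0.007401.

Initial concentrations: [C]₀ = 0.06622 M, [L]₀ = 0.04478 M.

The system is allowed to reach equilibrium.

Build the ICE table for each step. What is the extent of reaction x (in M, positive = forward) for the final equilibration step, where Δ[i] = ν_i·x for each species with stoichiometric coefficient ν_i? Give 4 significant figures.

x = -0.01048 M

Q₀ = 0.03028 vs Keq = 0.007401 ⇒ Q>K, reverse
Step 1:
                  C         L
  init      0.06622   0.04478
  Δ         0.01048  -0.02095
  eq         0.0767   0.02383
  solve Keq expr → x = -0.01048; check Q = 0.007401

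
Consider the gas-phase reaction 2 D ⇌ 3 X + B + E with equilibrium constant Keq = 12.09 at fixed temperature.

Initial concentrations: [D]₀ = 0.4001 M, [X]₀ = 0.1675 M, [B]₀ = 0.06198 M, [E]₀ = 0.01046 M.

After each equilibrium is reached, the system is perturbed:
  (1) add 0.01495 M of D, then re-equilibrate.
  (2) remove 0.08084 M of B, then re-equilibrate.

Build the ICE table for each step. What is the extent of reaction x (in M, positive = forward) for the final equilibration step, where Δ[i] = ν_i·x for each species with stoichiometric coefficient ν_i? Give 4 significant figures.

x = 0.002972 M

Q₀ = 1.9032e-05 vs Keq = 12.09 ⇒ Q<K, forward
Step 1:
                    D           X           B           E
  init         0.4001      0.1675     0.06198     0.01046
  Δ           -0.3628      0.5442      0.1814      0.1814
  eq          0.03731      0.7117      0.2434      0.1919
  solve Keq expr → x = 0.1814; check Q = 12.09
Then add 0.01495 M of D.
Step 2:
                    D           X           B           E
  init        0.05226      0.7117      0.2434      0.1919
  Δ          -0.01236     0.01855    0.006182    0.006182
  eq           0.0399      0.7302      0.2496       0.198
  solve Keq expr → x = 0.006182; check Q = 12.09
Then remove 0.08084 M of B.
Step 3:
                    D           X           B           E
  init         0.0399      0.7302      0.1687       0.198
  Δ         -0.005945    0.008917    0.002972    0.002972
  eq          0.03395      0.7391      0.1717       0.201
  solve Keq expr → x = 0.002972; check Q = 12.09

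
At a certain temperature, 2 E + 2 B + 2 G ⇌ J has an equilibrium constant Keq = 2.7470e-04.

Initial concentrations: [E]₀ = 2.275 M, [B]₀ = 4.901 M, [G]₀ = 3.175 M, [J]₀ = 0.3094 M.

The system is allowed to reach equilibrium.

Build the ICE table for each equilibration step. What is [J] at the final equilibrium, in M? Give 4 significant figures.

Q₀ = 2.4689e-04 vs Keq = 2.7470e-04 ⇒ Q<K, forward
Step 1:
                   E          B          G          J
  Initial      2.275      4.901      3.175     0.3094
  Change    -0.03046   -0.03046   -0.03046    0.01523
  Equil        2.245      4.871      3.145     0.3246
  solve Keq expr → x = 0.01523; check Q = 2.7470e-04

[J]_eq = 0.3246 M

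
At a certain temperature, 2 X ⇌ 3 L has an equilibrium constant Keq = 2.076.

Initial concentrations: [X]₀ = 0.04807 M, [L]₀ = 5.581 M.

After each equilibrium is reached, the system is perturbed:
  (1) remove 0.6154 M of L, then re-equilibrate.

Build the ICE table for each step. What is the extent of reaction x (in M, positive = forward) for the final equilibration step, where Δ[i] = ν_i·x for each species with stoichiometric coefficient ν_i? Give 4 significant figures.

x = 0.1425 M

Q₀ = 7.5229e+04 vs Keq = 2.076 ⇒ Q>K, reverse
Step 1:
                    X           L
  init        0.04807       5.581
  Δ             2.243      -3.364
  eq            2.291       2.217
  solve Keq expr → x = -1.121; check Q = 2.076
Then remove 0.6154 M of L.
Step 2:
                    X           L
  init          2.291       1.601
  Δ            -0.285      0.4275
  eq            2.006       2.029
  solve Keq expr → x = 0.1425; check Q = 2.076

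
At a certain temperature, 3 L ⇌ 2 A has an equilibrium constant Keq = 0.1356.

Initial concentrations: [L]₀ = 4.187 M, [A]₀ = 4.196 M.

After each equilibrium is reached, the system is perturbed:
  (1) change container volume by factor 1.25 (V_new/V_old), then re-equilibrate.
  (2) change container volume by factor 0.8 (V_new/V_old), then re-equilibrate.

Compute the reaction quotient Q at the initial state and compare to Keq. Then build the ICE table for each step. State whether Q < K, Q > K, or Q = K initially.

Q₀ = 0.2399; Q > K (proceeds reverse)

Q₀ = 0.2399 vs Keq = 0.1356 ⇒ Q>K, reverse
Step 1:
                   L          A
  init         4.187      4.196
  Δ           0.5676    -0.3784
  eq           4.755      3.818
  solve Keq expr → x = -0.1892; check Q = 0.1356
Then change container volume by factor 1.25 (V_new/V_old).
Step 2:
                   L          A
  init         3.804      3.054
  Δ           0.1835    -0.1224
  eq           3.987      2.932
  solve Keq expr → x = -0.06118; check Q = 0.1356
Then change container volume by factor 0.8 (V_new/V_old).
Step 3:
                   L          A
  init         4.984      3.665
  Δ          -0.2294     0.1529
  eq           4.755      3.818
  solve Keq expr → x = 0.07647; check Q = 0.1356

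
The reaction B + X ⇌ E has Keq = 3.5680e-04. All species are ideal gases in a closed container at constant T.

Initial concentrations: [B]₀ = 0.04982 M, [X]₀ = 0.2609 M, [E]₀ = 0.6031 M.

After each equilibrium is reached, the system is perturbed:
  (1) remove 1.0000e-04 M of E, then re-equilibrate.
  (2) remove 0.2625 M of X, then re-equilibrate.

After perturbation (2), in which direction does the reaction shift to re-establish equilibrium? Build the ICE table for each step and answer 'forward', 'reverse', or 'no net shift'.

Q₀ = 46.4 vs Keq = 3.5680e-04 ⇒ Q>K, reverse
Step 1:
                   B          X          E
  Initial    0.04982     0.2609     0.6031
  Change      0.6029     0.6029    -0.6029
  Equil       0.6527     0.8638 2.0117e-04
  solve Keq expr → x = -0.6029; check Q = 3.5680e-04
Then remove 1.0000e-04 M of E.
Step 2:
                   B          X          E
  Initial     0.6527     0.8638 1.0117e-04
  Change  -9.9946e-05 -9.9946e-05 9.9946e-05
  Equil       0.6526     0.8637 2.0112e-04
  solve Keq expr → x = 9.9946e-05; check Q = 3.5680e-04
Then remove 0.2625 M of X.
Step 3:
                   B          X          E
  Initial     0.6526     0.6012 2.0112e-04
  Change  6.1097e-05 6.1097e-05 -6.1097e-05
  Equil       0.6527     0.6013 1.4002e-04
  solve Keq expr → x = -6.1097e-05; check Q = 3.5680e-04

Direction: reverse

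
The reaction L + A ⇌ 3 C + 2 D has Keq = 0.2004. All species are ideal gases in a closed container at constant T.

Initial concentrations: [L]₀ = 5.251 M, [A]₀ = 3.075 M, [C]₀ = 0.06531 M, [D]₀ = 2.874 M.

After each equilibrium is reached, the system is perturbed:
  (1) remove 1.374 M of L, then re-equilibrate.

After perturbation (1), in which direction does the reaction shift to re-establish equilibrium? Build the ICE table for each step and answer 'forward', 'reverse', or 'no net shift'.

Direction: reverse

Q₀ = 1.4250e-04 vs Keq = 0.2004 ⇒ Q<K, forward
Step 1:
                   L          A          C          D
  init         5.251      3.075    0.06531      2.874
  Δ          -0.1947    -0.1947     0.5842     0.3895
  eq           5.056       2.88     0.6495      3.263
  solve Keq expr → x = 0.1947; check Q = 0.2004
Then remove 1.374 M of L.
Step 2:
                   L          A          C          D
  init         3.682       2.88     0.6495      3.263
  Δ          0.01938    0.01938   -0.05813   -0.03875
  eq           3.702        2.9     0.5914      3.225
  solve Keq expr → x = -0.01938; check Q = 0.2004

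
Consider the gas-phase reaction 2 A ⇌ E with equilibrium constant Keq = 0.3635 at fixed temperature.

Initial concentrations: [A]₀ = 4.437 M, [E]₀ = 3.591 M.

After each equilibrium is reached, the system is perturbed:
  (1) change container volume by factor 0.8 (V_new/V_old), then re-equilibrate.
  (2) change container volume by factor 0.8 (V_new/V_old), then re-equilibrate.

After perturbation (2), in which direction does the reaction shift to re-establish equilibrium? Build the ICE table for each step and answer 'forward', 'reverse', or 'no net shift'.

Direction: forward

Q₀ = 0.1824 vs Keq = 0.3635 ⇒ Q<K, forward
Step 1:
                   A          E
  Initial      4.437      3.591
  Change      -1.068     0.5341
  Equil        3.369      4.125
  solve Keq expr → x = 0.5341; check Q = 0.3635
Then change container volume by factor 0.8 (V_new/V_old).
Step 2:
                   A          E
  Initial      4.211      5.156
  Change     -0.3764     0.1882
  Equil        3.834      5.345
  solve Keq expr → x = 0.1882; check Q = 0.3635
Then change container volume by factor 0.8 (V_new/V_old).
Step 3:
                   A          E
  Initial      4.793      6.681
  Change     -0.4366     0.2183
  Equil        4.357      6.899
  solve Keq expr → x = 0.2183; check Q = 0.3635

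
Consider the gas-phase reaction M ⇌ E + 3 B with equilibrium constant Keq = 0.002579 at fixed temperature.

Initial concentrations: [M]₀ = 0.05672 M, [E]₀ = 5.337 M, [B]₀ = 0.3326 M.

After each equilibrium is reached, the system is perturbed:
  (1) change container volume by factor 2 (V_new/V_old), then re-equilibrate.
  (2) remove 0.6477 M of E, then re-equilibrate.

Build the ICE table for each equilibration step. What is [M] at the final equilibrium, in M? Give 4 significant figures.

Q₀ = 3.462 vs Keq = 0.002579 ⇒ Q>K, reverse
Step 1:
                  M         E         B
  I         0.05672     5.337    0.3326
  C         0.09678  -0.09678   -0.2903
  E          0.1535      5.24   0.04227
  solve Keq expr → x = -0.09678; check Q = 0.002579
Then change container volume by factor 2 (V_new/V_old).
Step 2:
                  M         E         B
  I         0.07675      2.62   0.02114
  C       -0.006617  0.006617   0.01985
  E         0.07013     2.627   0.04099
  solve Keq expr → x = 0.006617; check Q = 0.002579
Then remove 0.6477 M of E.
Step 3:
                  M         E         B
  I         0.07013     1.979   0.04099
  C       -0.001259  0.001259  0.003776
  E         0.06887      1.98   0.04476
  solve Keq expr → x = 0.001259; check Q = 0.002579

[M]_eq = 0.06887 M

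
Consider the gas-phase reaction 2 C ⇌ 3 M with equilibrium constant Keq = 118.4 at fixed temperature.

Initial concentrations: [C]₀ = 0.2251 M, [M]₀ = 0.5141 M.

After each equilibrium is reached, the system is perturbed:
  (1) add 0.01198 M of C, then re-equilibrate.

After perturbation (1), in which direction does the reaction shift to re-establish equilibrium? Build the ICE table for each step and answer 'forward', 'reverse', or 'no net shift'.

Direction: forward

Q₀ = 2.682 vs Keq = 118.4 ⇒ Q<K, forward
Step 1:
                    C           M
  Initial      0.2251      0.5141
  Change      -0.1642      0.2463
  Equil       0.06093      0.7604
  solve Keq expr → x = 0.08208; check Q = 118.4
Then add 0.01198 M of C.
Step 2:
                    C           M
  Initial     0.07291      0.7604
  Change     -0.01014     0.01521
  Equil       0.06277      0.7756
  solve Keq expr → x = 0.005071; check Q = 118.4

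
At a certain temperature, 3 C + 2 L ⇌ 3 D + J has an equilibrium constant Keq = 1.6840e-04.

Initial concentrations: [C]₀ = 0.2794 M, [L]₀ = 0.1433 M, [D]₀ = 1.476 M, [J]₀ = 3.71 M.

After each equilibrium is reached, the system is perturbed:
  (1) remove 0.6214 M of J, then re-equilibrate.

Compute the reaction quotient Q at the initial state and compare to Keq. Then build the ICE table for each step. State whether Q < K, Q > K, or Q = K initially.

Q₀ = 2.6636e+04 vs Keq = 1.6840e-04 ⇒ Q>K, reverse
Step 1:
                  C         L         D         J
  Initial    0.2794    0.1433     1.476      3.71
  Change       1.41    0.9397     -1.41   -0.4698
  Equil       1.689     1.083   0.06647      3.24
  solve Keq expr → x = -0.4698; check Q = 1.6840e-04
Then remove 0.6214 M of J.
Step 2:
                  C         L         D         J
  Initial     1.689     1.083   0.06647     2.619
  Change   -0.00455 -0.003033   0.00455  0.001517
  Equil       1.684      1.08   0.07102      2.62
  solve Keq expr → x = 0.001517; check Q = 1.6840e-04

Q₀ = 2.6636e+04; Q > K (proceeds reverse)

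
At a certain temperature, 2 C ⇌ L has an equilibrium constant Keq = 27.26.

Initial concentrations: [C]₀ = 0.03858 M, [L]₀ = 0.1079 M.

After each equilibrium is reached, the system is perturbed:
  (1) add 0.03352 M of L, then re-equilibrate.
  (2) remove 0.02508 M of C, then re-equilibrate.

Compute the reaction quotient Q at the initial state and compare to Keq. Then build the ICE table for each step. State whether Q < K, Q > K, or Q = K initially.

Q₀ = 72.49 vs Keq = 27.26 ⇒ Q>K, reverse
Step 1:
                    C           L
  init        0.03858      0.1079
  Δ           0.02117    -0.01058
  eq          0.05975     0.09732
  solve Keq expr → x = -0.01058; check Q = 27.26
Then add 0.03352 M of L.
Step 2:
                    C           L
  init        0.05975      0.1308
  Δ          0.008408   -0.004204
  eq          0.06816      0.1266
  solve Keq expr → x = -0.004204; check Q = 27.26
Then remove 0.02508 M of C.
Step 3:
                    C           L
  init        0.04308      0.1266
  Δ           0.02205    -0.01102
  eq          0.06512      0.1156
  solve Keq expr → x = -0.01102; check Q = 27.26

Q₀ = 72.49; Q > K (proceeds reverse)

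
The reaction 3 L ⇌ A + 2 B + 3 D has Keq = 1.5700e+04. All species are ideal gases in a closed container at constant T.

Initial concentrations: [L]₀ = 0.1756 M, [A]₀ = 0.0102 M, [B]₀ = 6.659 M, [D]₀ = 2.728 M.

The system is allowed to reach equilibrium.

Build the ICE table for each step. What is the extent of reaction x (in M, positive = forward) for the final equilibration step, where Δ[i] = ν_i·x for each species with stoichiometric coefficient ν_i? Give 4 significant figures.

x = 0.01832 M

Q₀ = 1696 vs Keq = 1.5700e+04 ⇒ Q<K, forward
Step 1:
                  L         A         B         D
  Initial    0.1756    0.0102     6.659     2.728
  Change   -0.05497   0.01832   0.03664   0.05497
  Equil      0.1206   0.02852     6.696     2.783
  solve Keq expr → x = 0.01832; check Q = 1.5700e+04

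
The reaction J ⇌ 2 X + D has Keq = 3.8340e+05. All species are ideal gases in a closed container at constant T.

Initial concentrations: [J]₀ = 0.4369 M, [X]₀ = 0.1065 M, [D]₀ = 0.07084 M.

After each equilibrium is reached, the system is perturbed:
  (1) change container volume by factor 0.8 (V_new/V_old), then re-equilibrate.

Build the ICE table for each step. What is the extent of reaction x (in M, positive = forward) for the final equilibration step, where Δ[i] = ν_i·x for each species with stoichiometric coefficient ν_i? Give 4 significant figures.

Q₀ = 0.001839 vs Keq = 3.8340e+05 ⇒ Q<K, forward
Step 1:
                   J          X          D
  Initial     0.4369     0.1065    0.07084
  Change     -0.4369     0.8738     0.4369
  Equil   1.2726e-06     0.9803     0.5077
  solve Keq expr → x = 0.4369; check Q = 3.8340e+05
Then change container volume by factor 0.8 (V_new/V_old).
Step 2:
                   J          X          D
  Initial 1.5908e-06      1.225     0.6347
  Change  8.9481e-07 -1.7896e-06 -8.9481e-07
  Equil   2.4856e-06      1.225     0.6347
  solve Keq expr → x = -8.9481e-07; check Q = 3.8340e+05

x = -8.9481e-07 M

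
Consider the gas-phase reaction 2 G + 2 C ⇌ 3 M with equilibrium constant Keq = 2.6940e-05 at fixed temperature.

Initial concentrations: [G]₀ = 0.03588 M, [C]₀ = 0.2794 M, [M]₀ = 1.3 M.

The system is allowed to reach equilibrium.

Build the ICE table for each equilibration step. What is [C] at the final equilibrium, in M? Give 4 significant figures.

[C]_eq = 1.126 M

Q₀ = 2.1861e+04 vs Keq = 2.6940e-05 ⇒ Q>K, reverse
Step 1:
                    G           C           M
  Initial     0.03588      0.2794         1.3
  Change       0.8468      0.8468       -1.27
  Equil        0.8826       1.126     0.02986
  solve Keq expr → x = -0.4234; check Q = 2.6940e-05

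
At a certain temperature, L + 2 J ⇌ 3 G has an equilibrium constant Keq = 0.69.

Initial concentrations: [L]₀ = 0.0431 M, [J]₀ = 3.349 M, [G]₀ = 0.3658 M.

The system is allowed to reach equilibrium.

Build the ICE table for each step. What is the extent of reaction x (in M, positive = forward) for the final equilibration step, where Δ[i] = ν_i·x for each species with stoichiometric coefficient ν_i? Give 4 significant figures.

Q₀ = 0.1013 vs Keq = 0.69 ⇒ Q<K, forward
Step 1:
                  L         J         G
  init       0.0431     3.349    0.3658
  Δ        -0.03033  -0.06065   0.09098
  eq        0.01277     3.288    0.4568
  solve Keq expr → x = 0.03033; check Q = 0.69

x = 0.03033 M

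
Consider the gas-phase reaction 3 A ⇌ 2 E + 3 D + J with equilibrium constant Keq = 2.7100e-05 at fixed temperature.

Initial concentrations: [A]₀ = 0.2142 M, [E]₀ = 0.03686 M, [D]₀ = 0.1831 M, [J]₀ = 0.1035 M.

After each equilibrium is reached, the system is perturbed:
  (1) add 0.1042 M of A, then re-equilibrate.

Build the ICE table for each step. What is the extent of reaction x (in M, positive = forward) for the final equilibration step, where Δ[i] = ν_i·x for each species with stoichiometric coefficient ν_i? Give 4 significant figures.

Q₀ = 8.7833e-05 vs Keq = 2.7100e-05 ⇒ Q>K, reverse
Step 1:
                  A         E         D         J
  init       0.2142   0.03686    0.1831    0.1035
  Δ          0.0154  -0.01027   -0.0154 -0.005134
  eq         0.2296   0.02659    0.1677   0.09837
  solve Keq expr → x = -0.005134; check Q = 2.7100e-05
Then add 0.1042 M of A.
Step 2:
                  A         E         D         J
  init       0.3338   0.02659    0.1677   0.09837
  Δ        -0.01561    0.0104   0.01561  0.005202
  eq         0.3182     0.037    0.1833    0.1036
  solve Keq expr → x = 0.005202; check Q = 2.7100e-05

x = 0.005202 M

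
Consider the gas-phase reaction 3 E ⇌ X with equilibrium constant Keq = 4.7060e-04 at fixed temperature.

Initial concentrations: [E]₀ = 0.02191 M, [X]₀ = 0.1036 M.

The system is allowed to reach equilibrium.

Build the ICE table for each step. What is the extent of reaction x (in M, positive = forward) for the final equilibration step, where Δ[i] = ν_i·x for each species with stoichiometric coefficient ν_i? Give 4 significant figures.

Q₀ = 9850 vs Keq = 4.7060e-04 ⇒ Q>K, reverse
Step 1:
                    E           X
  init        0.02191      0.1036
  Δ            0.3107     -0.1036
  eq           0.3327  1.7324e-05
  solve Keq expr → x = -0.1036; check Q = 4.7060e-04

x = -0.1036 M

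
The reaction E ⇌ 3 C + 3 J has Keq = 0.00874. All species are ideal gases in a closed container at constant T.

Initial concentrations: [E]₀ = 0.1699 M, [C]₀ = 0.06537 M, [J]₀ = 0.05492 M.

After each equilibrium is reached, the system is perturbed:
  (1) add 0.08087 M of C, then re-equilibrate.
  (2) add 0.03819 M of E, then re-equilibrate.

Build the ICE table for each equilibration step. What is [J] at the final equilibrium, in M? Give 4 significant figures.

[J]_eq = 0.2816 M

Q₀ = 2.7235e-07 vs Keq = 0.00874 ⇒ Q<K, forward
Step 1:
                   E          C          J
  Initial     0.1699    0.06537    0.05492
  Change    -0.08103     0.2431     0.2431
  Equil      0.08887     0.3085      0.298
  solve Keq expr → x = 0.08103; check Q = 0.00874
Then add 0.08087 M of C.
Step 2:
                   E          C          J
  Initial    0.08887     0.3893      0.298
  Change     0.01048   -0.03144   -0.03144
  Equil      0.09935     0.3579     0.2666
  solve Keq expr → x = -0.01048; check Q = 0.00874
Then add 0.03819 M of E.
Step 3:
                   E          C          J
  Initial     0.1375     0.3579     0.2666
  Change   -0.005013    0.01504    0.01504
  Equil       0.1325     0.3729     0.2816
  solve Keq expr → x = 0.005013; check Q = 0.00874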